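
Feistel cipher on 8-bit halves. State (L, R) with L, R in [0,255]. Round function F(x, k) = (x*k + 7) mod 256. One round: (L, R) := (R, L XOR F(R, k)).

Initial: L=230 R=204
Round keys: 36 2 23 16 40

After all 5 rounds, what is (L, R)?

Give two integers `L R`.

Answer: 210 156

Derivation:
Round 1 (k=36): L=204 R=81
Round 2 (k=2): L=81 R=101
Round 3 (k=23): L=101 R=75
Round 4 (k=16): L=75 R=210
Round 5 (k=40): L=210 R=156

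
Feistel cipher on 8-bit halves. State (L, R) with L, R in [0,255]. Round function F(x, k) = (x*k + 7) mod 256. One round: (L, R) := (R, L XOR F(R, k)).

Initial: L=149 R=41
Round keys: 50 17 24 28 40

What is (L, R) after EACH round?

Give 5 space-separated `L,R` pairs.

Round 1 (k=50): L=41 R=156
Round 2 (k=17): L=156 R=74
Round 3 (k=24): L=74 R=107
Round 4 (k=28): L=107 R=241
Round 5 (k=40): L=241 R=196

Answer: 41,156 156,74 74,107 107,241 241,196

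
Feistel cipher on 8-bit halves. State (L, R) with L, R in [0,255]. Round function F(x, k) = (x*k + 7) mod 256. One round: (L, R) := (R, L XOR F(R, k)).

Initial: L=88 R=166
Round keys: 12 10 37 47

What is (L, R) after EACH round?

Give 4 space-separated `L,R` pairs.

Answer: 166,151 151,75 75,73 73,37

Derivation:
Round 1 (k=12): L=166 R=151
Round 2 (k=10): L=151 R=75
Round 3 (k=37): L=75 R=73
Round 4 (k=47): L=73 R=37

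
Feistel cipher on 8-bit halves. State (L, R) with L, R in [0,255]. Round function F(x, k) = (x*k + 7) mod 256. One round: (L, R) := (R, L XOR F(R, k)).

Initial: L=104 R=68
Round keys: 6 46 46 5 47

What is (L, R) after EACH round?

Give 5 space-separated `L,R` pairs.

Round 1 (k=6): L=68 R=247
Round 2 (k=46): L=247 R=45
Round 3 (k=46): L=45 R=234
Round 4 (k=5): L=234 R=180
Round 5 (k=47): L=180 R=249

Answer: 68,247 247,45 45,234 234,180 180,249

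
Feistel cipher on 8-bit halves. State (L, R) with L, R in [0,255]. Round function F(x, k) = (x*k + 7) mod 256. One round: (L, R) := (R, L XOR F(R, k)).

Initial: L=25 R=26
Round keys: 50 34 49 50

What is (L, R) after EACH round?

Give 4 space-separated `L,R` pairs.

Answer: 26,2 2,81 81,138 138,170

Derivation:
Round 1 (k=50): L=26 R=2
Round 2 (k=34): L=2 R=81
Round 3 (k=49): L=81 R=138
Round 4 (k=50): L=138 R=170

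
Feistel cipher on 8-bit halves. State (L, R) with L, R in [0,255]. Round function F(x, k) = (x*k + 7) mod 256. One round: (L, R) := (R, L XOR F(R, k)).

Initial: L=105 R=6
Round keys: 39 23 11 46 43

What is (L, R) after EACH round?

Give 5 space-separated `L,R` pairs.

Answer: 6,152 152,169 169,210 210,106 106,7

Derivation:
Round 1 (k=39): L=6 R=152
Round 2 (k=23): L=152 R=169
Round 3 (k=11): L=169 R=210
Round 4 (k=46): L=210 R=106
Round 5 (k=43): L=106 R=7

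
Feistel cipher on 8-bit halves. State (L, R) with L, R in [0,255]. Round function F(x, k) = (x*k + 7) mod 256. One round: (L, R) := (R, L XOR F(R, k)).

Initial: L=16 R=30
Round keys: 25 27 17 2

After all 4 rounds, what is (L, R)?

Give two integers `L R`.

Answer: 210 155

Derivation:
Round 1 (k=25): L=30 R=229
Round 2 (k=27): L=229 R=48
Round 3 (k=17): L=48 R=210
Round 4 (k=2): L=210 R=155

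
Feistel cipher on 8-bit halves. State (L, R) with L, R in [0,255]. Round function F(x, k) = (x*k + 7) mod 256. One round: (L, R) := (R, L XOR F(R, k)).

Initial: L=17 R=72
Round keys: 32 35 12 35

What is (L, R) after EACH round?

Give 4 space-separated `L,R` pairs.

Answer: 72,22 22,65 65,5 5,247

Derivation:
Round 1 (k=32): L=72 R=22
Round 2 (k=35): L=22 R=65
Round 3 (k=12): L=65 R=5
Round 4 (k=35): L=5 R=247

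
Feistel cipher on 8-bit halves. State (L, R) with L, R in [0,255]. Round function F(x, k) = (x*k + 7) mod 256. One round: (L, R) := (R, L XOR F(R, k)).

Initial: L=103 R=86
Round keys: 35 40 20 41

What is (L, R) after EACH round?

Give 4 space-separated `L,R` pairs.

Answer: 86,174 174,97 97,53 53,229

Derivation:
Round 1 (k=35): L=86 R=174
Round 2 (k=40): L=174 R=97
Round 3 (k=20): L=97 R=53
Round 4 (k=41): L=53 R=229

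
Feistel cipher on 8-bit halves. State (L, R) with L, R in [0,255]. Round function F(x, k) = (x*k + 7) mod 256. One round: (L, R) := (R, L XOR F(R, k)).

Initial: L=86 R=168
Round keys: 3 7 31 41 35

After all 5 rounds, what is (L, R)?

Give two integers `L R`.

Answer: 153 226

Derivation:
Round 1 (k=3): L=168 R=169
Round 2 (k=7): L=169 R=14
Round 3 (k=31): L=14 R=16
Round 4 (k=41): L=16 R=153
Round 5 (k=35): L=153 R=226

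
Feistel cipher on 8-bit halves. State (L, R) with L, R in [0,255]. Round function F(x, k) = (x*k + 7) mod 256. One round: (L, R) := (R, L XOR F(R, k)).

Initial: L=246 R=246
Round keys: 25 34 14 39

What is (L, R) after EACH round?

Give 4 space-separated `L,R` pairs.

Round 1 (k=25): L=246 R=251
Round 2 (k=34): L=251 R=171
Round 3 (k=14): L=171 R=154
Round 4 (k=39): L=154 R=214

Answer: 246,251 251,171 171,154 154,214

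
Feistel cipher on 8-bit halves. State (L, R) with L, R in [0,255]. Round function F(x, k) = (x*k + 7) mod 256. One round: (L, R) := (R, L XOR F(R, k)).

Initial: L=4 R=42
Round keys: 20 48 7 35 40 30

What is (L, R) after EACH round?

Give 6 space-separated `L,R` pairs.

Round 1 (k=20): L=42 R=75
Round 2 (k=48): L=75 R=61
Round 3 (k=7): L=61 R=249
Round 4 (k=35): L=249 R=47
Round 5 (k=40): L=47 R=166
Round 6 (k=30): L=166 R=84

Answer: 42,75 75,61 61,249 249,47 47,166 166,84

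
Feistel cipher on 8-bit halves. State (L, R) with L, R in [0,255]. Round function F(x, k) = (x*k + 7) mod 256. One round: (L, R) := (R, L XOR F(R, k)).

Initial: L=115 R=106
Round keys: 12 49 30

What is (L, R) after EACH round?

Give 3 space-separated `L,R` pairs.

Round 1 (k=12): L=106 R=140
Round 2 (k=49): L=140 R=185
Round 3 (k=30): L=185 R=57

Answer: 106,140 140,185 185,57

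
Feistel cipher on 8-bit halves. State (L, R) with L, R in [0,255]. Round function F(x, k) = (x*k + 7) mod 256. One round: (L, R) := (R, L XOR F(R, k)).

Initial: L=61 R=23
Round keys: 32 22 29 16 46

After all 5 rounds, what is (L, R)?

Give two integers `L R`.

Round 1 (k=32): L=23 R=218
Round 2 (k=22): L=218 R=212
Round 3 (k=29): L=212 R=209
Round 4 (k=16): L=209 R=195
Round 5 (k=46): L=195 R=192

Answer: 195 192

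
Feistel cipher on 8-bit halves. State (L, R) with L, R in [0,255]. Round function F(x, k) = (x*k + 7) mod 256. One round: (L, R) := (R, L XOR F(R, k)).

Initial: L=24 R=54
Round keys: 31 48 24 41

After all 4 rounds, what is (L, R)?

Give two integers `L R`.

Round 1 (k=31): L=54 R=137
Round 2 (k=48): L=137 R=129
Round 3 (k=24): L=129 R=150
Round 4 (k=41): L=150 R=140

Answer: 150 140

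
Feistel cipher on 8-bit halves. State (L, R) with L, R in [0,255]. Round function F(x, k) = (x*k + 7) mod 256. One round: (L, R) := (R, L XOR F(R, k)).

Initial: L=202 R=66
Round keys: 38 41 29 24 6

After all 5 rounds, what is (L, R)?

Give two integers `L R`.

Answer: 205 165

Derivation:
Round 1 (k=38): L=66 R=25
Round 2 (k=41): L=25 R=74
Round 3 (k=29): L=74 R=112
Round 4 (k=24): L=112 R=205
Round 5 (k=6): L=205 R=165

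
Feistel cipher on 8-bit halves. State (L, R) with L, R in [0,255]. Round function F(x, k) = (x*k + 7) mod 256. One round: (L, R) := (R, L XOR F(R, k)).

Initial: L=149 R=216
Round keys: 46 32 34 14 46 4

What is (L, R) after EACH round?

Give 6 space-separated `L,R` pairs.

Round 1 (k=46): L=216 R=66
Round 2 (k=32): L=66 R=159
Round 3 (k=34): L=159 R=103
Round 4 (k=14): L=103 R=54
Round 5 (k=46): L=54 R=220
Round 6 (k=4): L=220 R=65

Answer: 216,66 66,159 159,103 103,54 54,220 220,65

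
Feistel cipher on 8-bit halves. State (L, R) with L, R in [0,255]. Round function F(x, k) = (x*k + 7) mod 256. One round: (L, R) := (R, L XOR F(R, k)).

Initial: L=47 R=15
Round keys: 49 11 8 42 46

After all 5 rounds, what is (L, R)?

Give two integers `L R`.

Answer: 102 189

Derivation:
Round 1 (k=49): L=15 R=201
Round 2 (k=11): L=201 R=165
Round 3 (k=8): L=165 R=230
Round 4 (k=42): L=230 R=102
Round 5 (k=46): L=102 R=189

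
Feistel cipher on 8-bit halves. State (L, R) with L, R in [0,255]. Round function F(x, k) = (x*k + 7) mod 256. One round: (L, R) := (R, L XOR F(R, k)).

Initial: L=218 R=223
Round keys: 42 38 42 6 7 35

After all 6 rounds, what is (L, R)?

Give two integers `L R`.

Round 1 (k=42): L=223 R=71
Round 2 (k=38): L=71 R=78
Round 3 (k=42): L=78 R=148
Round 4 (k=6): L=148 R=49
Round 5 (k=7): L=49 R=202
Round 6 (k=35): L=202 R=148

Answer: 202 148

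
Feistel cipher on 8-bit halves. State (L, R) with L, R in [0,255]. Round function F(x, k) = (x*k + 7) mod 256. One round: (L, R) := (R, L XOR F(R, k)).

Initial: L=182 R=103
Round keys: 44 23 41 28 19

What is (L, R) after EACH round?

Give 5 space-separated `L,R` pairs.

Round 1 (k=44): L=103 R=13
Round 2 (k=23): L=13 R=85
Round 3 (k=41): L=85 R=169
Round 4 (k=28): L=169 R=214
Round 5 (k=19): L=214 R=64

Answer: 103,13 13,85 85,169 169,214 214,64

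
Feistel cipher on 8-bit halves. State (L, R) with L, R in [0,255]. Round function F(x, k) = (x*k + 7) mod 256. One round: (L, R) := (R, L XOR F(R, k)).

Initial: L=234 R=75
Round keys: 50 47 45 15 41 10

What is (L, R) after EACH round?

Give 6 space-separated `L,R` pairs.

Answer: 75,71 71,91 91,65 65,141 141,221 221,36

Derivation:
Round 1 (k=50): L=75 R=71
Round 2 (k=47): L=71 R=91
Round 3 (k=45): L=91 R=65
Round 4 (k=15): L=65 R=141
Round 5 (k=41): L=141 R=221
Round 6 (k=10): L=221 R=36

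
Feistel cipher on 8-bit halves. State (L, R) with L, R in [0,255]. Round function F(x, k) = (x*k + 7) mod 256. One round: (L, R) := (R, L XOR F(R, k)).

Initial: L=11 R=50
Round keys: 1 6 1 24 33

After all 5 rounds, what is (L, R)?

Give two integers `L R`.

Answer: 118 7

Derivation:
Round 1 (k=1): L=50 R=50
Round 2 (k=6): L=50 R=1
Round 3 (k=1): L=1 R=58
Round 4 (k=24): L=58 R=118
Round 5 (k=33): L=118 R=7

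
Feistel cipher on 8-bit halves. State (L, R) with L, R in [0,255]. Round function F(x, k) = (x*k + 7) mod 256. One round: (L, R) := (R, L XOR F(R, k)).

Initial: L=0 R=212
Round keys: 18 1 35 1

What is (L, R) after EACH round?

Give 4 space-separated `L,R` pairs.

Answer: 212,239 239,34 34,66 66,107

Derivation:
Round 1 (k=18): L=212 R=239
Round 2 (k=1): L=239 R=34
Round 3 (k=35): L=34 R=66
Round 4 (k=1): L=66 R=107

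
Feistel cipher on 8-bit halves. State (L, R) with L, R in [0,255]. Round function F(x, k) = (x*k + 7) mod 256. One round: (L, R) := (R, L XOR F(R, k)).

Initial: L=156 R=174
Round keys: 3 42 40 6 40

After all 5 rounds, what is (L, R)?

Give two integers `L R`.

Answer: 244 181

Derivation:
Round 1 (k=3): L=174 R=141
Round 2 (k=42): L=141 R=135
Round 3 (k=40): L=135 R=146
Round 4 (k=6): L=146 R=244
Round 5 (k=40): L=244 R=181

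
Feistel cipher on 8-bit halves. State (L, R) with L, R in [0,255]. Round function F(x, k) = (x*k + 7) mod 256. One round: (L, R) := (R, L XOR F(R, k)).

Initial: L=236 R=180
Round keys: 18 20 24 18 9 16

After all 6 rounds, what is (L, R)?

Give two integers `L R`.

Round 1 (k=18): L=180 R=67
Round 2 (k=20): L=67 R=247
Round 3 (k=24): L=247 R=108
Round 4 (k=18): L=108 R=104
Round 5 (k=9): L=104 R=195
Round 6 (k=16): L=195 R=95

Answer: 195 95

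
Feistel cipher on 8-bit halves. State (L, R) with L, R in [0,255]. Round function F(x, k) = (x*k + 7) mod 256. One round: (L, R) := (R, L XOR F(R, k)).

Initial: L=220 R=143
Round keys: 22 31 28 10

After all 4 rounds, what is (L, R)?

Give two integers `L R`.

Round 1 (k=22): L=143 R=141
Round 2 (k=31): L=141 R=149
Round 3 (k=28): L=149 R=222
Round 4 (k=10): L=222 R=38

Answer: 222 38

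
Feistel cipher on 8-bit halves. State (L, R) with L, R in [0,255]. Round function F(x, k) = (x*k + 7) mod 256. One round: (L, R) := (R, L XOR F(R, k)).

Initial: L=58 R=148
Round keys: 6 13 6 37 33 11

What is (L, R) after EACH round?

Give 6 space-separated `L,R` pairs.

Answer: 148,69 69,28 28,234 234,197 197,134 134,12

Derivation:
Round 1 (k=6): L=148 R=69
Round 2 (k=13): L=69 R=28
Round 3 (k=6): L=28 R=234
Round 4 (k=37): L=234 R=197
Round 5 (k=33): L=197 R=134
Round 6 (k=11): L=134 R=12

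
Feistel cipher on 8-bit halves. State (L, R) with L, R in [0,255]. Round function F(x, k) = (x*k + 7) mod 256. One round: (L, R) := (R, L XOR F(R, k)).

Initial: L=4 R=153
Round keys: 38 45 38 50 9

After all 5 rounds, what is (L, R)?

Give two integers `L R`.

Answer: 106 93

Derivation:
Round 1 (k=38): L=153 R=185
Round 2 (k=45): L=185 R=21
Round 3 (k=38): L=21 R=156
Round 4 (k=50): L=156 R=106
Round 5 (k=9): L=106 R=93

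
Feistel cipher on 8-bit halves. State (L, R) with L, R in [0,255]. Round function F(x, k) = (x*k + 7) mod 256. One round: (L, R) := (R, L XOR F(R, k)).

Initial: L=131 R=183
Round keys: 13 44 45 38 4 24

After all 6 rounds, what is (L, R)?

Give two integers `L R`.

Answer: 9 216

Derivation:
Round 1 (k=13): L=183 R=209
Round 2 (k=44): L=209 R=68
Round 3 (k=45): L=68 R=42
Round 4 (k=38): L=42 R=7
Round 5 (k=4): L=7 R=9
Round 6 (k=24): L=9 R=216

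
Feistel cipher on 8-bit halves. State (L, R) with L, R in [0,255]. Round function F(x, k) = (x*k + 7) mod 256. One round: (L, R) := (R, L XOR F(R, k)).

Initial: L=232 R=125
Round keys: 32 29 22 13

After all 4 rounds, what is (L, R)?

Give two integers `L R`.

Round 1 (k=32): L=125 R=79
Round 2 (k=29): L=79 R=135
Round 3 (k=22): L=135 R=238
Round 4 (k=13): L=238 R=154

Answer: 238 154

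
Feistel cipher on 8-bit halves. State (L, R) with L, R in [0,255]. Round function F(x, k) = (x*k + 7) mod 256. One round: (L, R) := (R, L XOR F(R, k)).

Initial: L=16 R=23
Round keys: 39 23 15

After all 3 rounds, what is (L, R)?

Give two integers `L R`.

Answer: 184 87

Derivation:
Round 1 (k=39): L=23 R=152
Round 2 (k=23): L=152 R=184
Round 3 (k=15): L=184 R=87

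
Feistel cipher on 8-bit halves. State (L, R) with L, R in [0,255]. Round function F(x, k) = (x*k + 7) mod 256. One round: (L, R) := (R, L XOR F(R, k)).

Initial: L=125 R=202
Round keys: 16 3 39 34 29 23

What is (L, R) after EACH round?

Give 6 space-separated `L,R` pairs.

Answer: 202,218 218,95 95,90 90,164 164,193 193,250

Derivation:
Round 1 (k=16): L=202 R=218
Round 2 (k=3): L=218 R=95
Round 3 (k=39): L=95 R=90
Round 4 (k=34): L=90 R=164
Round 5 (k=29): L=164 R=193
Round 6 (k=23): L=193 R=250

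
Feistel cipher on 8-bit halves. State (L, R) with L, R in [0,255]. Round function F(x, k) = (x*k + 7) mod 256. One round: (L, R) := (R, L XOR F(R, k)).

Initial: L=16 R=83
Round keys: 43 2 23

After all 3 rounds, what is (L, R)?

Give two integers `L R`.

Answer: 132 11

Derivation:
Round 1 (k=43): L=83 R=232
Round 2 (k=2): L=232 R=132
Round 3 (k=23): L=132 R=11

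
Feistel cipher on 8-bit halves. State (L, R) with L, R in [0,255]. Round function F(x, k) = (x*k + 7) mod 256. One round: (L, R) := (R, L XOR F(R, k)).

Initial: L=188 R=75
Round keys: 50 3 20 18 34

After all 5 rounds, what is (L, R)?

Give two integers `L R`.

Answer: 74 17

Derivation:
Round 1 (k=50): L=75 R=17
Round 2 (k=3): L=17 R=113
Round 3 (k=20): L=113 R=202
Round 4 (k=18): L=202 R=74
Round 5 (k=34): L=74 R=17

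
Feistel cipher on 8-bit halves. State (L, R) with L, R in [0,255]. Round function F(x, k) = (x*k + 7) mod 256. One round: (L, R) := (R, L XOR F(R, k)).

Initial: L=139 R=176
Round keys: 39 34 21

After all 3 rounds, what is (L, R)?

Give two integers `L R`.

Round 1 (k=39): L=176 R=92
Round 2 (k=34): L=92 R=143
Round 3 (k=21): L=143 R=158

Answer: 143 158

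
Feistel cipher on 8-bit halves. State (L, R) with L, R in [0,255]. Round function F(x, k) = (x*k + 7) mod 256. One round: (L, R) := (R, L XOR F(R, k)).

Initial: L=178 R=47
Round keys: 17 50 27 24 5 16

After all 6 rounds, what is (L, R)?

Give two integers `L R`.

Answer: 129 24

Derivation:
Round 1 (k=17): L=47 R=148
Round 2 (k=50): L=148 R=192
Round 3 (k=27): L=192 R=211
Round 4 (k=24): L=211 R=15
Round 5 (k=5): L=15 R=129
Round 6 (k=16): L=129 R=24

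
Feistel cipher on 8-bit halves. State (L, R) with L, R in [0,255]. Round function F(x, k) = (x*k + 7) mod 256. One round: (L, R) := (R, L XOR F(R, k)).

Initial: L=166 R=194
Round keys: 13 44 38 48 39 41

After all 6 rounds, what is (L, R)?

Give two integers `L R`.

Round 1 (k=13): L=194 R=71
Round 2 (k=44): L=71 R=249
Round 3 (k=38): L=249 R=186
Round 4 (k=48): L=186 R=30
Round 5 (k=39): L=30 R=35
Round 6 (k=41): L=35 R=188

Answer: 35 188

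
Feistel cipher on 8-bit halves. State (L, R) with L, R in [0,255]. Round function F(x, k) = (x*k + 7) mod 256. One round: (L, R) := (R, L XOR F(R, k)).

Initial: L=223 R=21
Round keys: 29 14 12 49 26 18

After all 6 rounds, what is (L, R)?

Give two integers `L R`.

Answer: 101 218

Derivation:
Round 1 (k=29): L=21 R=183
Round 2 (k=14): L=183 R=28
Round 3 (k=12): L=28 R=224
Round 4 (k=49): L=224 R=251
Round 5 (k=26): L=251 R=101
Round 6 (k=18): L=101 R=218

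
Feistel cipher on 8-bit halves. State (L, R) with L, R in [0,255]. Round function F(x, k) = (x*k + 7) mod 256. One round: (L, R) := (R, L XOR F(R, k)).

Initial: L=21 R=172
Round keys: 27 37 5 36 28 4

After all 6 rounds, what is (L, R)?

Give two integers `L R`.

Round 1 (k=27): L=172 R=62
Round 2 (k=37): L=62 R=81
Round 3 (k=5): L=81 R=162
Round 4 (k=36): L=162 R=158
Round 5 (k=28): L=158 R=237
Round 6 (k=4): L=237 R=37

Answer: 237 37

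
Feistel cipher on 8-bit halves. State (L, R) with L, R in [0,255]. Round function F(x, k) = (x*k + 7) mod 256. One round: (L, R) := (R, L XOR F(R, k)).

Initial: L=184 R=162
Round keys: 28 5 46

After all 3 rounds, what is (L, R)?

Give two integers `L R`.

Round 1 (k=28): L=162 R=7
Round 2 (k=5): L=7 R=136
Round 3 (k=46): L=136 R=112

Answer: 136 112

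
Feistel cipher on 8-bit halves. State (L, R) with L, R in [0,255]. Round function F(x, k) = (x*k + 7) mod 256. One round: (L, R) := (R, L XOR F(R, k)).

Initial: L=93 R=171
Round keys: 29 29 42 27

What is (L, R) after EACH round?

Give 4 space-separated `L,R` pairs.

Answer: 171,59 59,29 29,242 242,144

Derivation:
Round 1 (k=29): L=171 R=59
Round 2 (k=29): L=59 R=29
Round 3 (k=42): L=29 R=242
Round 4 (k=27): L=242 R=144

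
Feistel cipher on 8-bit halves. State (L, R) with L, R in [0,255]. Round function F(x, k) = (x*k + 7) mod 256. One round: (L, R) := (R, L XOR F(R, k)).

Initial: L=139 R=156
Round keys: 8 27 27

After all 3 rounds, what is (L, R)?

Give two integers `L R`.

Answer: 247 120

Derivation:
Round 1 (k=8): L=156 R=108
Round 2 (k=27): L=108 R=247
Round 3 (k=27): L=247 R=120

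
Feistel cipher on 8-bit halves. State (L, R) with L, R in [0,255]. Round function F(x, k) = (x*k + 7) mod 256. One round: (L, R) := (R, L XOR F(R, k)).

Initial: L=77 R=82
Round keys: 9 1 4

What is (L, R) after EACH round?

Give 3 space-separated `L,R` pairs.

Round 1 (k=9): L=82 R=164
Round 2 (k=1): L=164 R=249
Round 3 (k=4): L=249 R=79

Answer: 82,164 164,249 249,79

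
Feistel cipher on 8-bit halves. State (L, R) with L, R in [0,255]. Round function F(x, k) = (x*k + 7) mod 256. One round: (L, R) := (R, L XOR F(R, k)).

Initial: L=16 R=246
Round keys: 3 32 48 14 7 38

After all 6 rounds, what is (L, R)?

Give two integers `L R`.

Round 1 (k=3): L=246 R=249
Round 2 (k=32): L=249 R=209
Round 3 (k=48): L=209 R=206
Round 4 (k=14): L=206 R=154
Round 5 (k=7): L=154 R=243
Round 6 (k=38): L=243 R=131

Answer: 243 131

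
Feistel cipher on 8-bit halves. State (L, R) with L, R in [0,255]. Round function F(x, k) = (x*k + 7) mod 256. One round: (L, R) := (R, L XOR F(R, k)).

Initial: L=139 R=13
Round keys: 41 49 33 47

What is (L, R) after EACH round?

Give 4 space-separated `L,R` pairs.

Answer: 13,151 151,227 227,221 221,121

Derivation:
Round 1 (k=41): L=13 R=151
Round 2 (k=49): L=151 R=227
Round 3 (k=33): L=227 R=221
Round 4 (k=47): L=221 R=121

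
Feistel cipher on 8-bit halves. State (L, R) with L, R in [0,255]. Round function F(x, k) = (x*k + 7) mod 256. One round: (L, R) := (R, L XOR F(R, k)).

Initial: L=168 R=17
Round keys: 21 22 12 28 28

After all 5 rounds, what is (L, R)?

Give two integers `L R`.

Answer: 117 184

Derivation:
Round 1 (k=21): L=17 R=196
Round 2 (k=22): L=196 R=206
Round 3 (k=12): L=206 R=107
Round 4 (k=28): L=107 R=117
Round 5 (k=28): L=117 R=184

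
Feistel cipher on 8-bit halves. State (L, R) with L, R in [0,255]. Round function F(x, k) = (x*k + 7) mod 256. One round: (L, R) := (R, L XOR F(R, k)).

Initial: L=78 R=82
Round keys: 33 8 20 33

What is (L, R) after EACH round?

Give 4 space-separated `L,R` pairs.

Answer: 82,215 215,237 237,92 92,14

Derivation:
Round 1 (k=33): L=82 R=215
Round 2 (k=8): L=215 R=237
Round 3 (k=20): L=237 R=92
Round 4 (k=33): L=92 R=14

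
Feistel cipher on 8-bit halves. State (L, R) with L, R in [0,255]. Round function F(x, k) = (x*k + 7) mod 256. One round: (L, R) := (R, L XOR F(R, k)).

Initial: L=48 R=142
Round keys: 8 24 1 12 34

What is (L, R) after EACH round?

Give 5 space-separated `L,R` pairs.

Answer: 142,71 71,33 33,111 111,26 26,20

Derivation:
Round 1 (k=8): L=142 R=71
Round 2 (k=24): L=71 R=33
Round 3 (k=1): L=33 R=111
Round 4 (k=12): L=111 R=26
Round 5 (k=34): L=26 R=20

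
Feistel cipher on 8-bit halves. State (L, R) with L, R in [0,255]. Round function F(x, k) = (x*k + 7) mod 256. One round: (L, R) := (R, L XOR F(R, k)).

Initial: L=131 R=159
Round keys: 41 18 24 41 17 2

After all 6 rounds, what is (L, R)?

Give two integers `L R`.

Round 1 (k=41): L=159 R=253
Round 2 (k=18): L=253 R=78
Round 3 (k=24): L=78 R=170
Round 4 (k=41): L=170 R=15
Round 5 (k=17): L=15 R=172
Round 6 (k=2): L=172 R=80

Answer: 172 80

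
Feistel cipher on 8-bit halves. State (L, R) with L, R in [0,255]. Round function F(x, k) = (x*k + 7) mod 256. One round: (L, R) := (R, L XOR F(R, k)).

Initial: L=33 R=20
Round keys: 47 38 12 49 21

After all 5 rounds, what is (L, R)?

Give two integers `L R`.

Round 1 (k=47): L=20 R=146
Round 2 (k=38): L=146 R=167
Round 3 (k=12): L=167 R=73
Round 4 (k=49): L=73 R=167
Round 5 (k=21): L=167 R=243

Answer: 167 243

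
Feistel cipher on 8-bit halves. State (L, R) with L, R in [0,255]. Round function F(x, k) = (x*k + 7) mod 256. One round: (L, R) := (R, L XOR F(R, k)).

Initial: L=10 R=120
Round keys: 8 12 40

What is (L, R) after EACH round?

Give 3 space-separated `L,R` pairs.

Answer: 120,205 205,219 219,242

Derivation:
Round 1 (k=8): L=120 R=205
Round 2 (k=12): L=205 R=219
Round 3 (k=40): L=219 R=242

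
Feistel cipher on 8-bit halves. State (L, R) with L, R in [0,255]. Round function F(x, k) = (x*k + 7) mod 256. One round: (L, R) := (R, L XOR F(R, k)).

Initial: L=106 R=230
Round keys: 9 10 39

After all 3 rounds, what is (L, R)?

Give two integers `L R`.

Answer: 75 3

Derivation:
Round 1 (k=9): L=230 R=119
Round 2 (k=10): L=119 R=75
Round 3 (k=39): L=75 R=3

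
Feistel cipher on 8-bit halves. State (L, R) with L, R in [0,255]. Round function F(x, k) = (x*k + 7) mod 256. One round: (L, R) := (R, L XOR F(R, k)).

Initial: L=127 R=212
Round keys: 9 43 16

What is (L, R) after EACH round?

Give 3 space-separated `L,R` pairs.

Round 1 (k=9): L=212 R=4
Round 2 (k=43): L=4 R=103
Round 3 (k=16): L=103 R=115

Answer: 212,4 4,103 103,115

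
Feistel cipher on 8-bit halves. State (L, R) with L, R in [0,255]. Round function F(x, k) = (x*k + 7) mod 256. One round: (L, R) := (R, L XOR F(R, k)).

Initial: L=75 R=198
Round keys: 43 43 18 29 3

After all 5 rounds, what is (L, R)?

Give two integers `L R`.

Answer: 129 101

Derivation:
Round 1 (k=43): L=198 R=2
Round 2 (k=43): L=2 R=155
Round 3 (k=18): L=155 R=239
Round 4 (k=29): L=239 R=129
Round 5 (k=3): L=129 R=101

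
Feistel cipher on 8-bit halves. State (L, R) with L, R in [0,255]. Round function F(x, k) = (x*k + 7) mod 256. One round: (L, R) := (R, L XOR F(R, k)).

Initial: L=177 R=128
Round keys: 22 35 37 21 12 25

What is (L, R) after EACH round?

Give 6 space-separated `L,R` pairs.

Answer: 128,182 182,105 105,130 130,216 216,165 165,252

Derivation:
Round 1 (k=22): L=128 R=182
Round 2 (k=35): L=182 R=105
Round 3 (k=37): L=105 R=130
Round 4 (k=21): L=130 R=216
Round 5 (k=12): L=216 R=165
Round 6 (k=25): L=165 R=252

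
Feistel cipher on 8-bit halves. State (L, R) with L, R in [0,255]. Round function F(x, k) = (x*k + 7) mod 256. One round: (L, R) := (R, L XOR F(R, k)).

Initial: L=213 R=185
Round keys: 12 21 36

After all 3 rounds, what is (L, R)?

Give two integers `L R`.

Round 1 (k=12): L=185 R=102
Round 2 (k=21): L=102 R=220
Round 3 (k=36): L=220 R=145

Answer: 220 145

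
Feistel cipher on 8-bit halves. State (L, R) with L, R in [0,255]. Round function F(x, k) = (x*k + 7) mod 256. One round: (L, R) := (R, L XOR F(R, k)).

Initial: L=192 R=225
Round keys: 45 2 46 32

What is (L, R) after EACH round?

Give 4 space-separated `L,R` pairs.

Answer: 225,84 84,78 78,95 95,169

Derivation:
Round 1 (k=45): L=225 R=84
Round 2 (k=2): L=84 R=78
Round 3 (k=46): L=78 R=95
Round 4 (k=32): L=95 R=169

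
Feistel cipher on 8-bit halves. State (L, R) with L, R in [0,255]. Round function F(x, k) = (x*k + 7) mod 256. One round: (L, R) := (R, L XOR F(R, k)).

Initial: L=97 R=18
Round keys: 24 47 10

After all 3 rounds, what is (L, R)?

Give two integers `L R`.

Answer: 67 115

Derivation:
Round 1 (k=24): L=18 R=214
Round 2 (k=47): L=214 R=67
Round 3 (k=10): L=67 R=115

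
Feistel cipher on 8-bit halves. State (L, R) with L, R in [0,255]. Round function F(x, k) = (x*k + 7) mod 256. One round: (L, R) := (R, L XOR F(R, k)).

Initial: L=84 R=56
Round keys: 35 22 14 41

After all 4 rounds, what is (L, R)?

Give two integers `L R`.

Round 1 (k=35): L=56 R=251
Round 2 (k=22): L=251 R=161
Round 3 (k=14): L=161 R=46
Round 4 (k=41): L=46 R=196

Answer: 46 196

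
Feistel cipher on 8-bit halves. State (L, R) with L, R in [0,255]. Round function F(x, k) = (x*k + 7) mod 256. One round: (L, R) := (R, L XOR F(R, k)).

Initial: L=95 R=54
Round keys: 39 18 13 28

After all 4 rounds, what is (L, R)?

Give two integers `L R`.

Answer: 6 186

Derivation:
Round 1 (k=39): L=54 R=30
Round 2 (k=18): L=30 R=21
Round 3 (k=13): L=21 R=6
Round 4 (k=28): L=6 R=186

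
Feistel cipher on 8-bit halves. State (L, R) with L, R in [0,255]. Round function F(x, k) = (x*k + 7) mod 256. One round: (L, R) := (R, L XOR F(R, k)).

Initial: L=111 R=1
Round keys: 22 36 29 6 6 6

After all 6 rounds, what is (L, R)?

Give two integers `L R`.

Answer: 206 116

Derivation:
Round 1 (k=22): L=1 R=114
Round 2 (k=36): L=114 R=14
Round 3 (k=29): L=14 R=239
Round 4 (k=6): L=239 R=175
Round 5 (k=6): L=175 R=206
Round 6 (k=6): L=206 R=116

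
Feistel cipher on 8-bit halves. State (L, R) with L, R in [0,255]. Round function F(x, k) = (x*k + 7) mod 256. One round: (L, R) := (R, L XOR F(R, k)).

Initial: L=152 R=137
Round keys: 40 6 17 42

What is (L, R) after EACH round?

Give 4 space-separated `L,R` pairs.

Answer: 137,247 247,88 88,40 40,207

Derivation:
Round 1 (k=40): L=137 R=247
Round 2 (k=6): L=247 R=88
Round 3 (k=17): L=88 R=40
Round 4 (k=42): L=40 R=207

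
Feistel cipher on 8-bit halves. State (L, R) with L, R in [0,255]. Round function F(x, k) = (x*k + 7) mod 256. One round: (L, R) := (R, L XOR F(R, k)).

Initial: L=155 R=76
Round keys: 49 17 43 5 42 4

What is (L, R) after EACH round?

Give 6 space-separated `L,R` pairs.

Round 1 (k=49): L=76 R=8
Round 2 (k=17): L=8 R=195
Round 3 (k=43): L=195 R=192
Round 4 (k=5): L=192 R=4
Round 5 (k=42): L=4 R=111
Round 6 (k=4): L=111 R=199

Answer: 76,8 8,195 195,192 192,4 4,111 111,199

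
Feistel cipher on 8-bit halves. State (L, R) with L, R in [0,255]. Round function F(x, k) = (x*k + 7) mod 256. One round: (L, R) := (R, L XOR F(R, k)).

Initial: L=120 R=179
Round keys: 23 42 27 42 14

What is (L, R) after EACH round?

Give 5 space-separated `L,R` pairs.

Round 1 (k=23): L=179 R=100
Round 2 (k=42): L=100 R=220
Round 3 (k=27): L=220 R=95
Round 4 (k=42): L=95 R=65
Round 5 (k=14): L=65 R=202

Answer: 179,100 100,220 220,95 95,65 65,202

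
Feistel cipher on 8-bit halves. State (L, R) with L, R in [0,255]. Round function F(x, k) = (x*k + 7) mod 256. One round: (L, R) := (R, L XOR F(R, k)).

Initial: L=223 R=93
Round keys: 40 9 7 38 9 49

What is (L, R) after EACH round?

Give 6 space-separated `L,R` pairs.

Answer: 93,80 80,138 138,157 157,223 223,67 67,5

Derivation:
Round 1 (k=40): L=93 R=80
Round 2 (k=9): L=80 R=138
Round 3 (k=7): L=138 R=157
Round 4 (k=38): L=157 R=223
Round 5 (k=9): L=223 R=67
Round 6 (k=49): L=67 R=5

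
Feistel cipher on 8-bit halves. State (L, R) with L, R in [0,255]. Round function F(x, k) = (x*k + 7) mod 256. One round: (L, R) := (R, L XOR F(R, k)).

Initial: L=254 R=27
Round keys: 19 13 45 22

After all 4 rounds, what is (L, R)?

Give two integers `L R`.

Answer: 59 135

Derivation:
Round 1 (k=19): L=27 R=246
Round 2 (k=13): L=246 R=158
Round 3 (k=45): L=158 R=59
Round 4 (k=22): L=59 R=135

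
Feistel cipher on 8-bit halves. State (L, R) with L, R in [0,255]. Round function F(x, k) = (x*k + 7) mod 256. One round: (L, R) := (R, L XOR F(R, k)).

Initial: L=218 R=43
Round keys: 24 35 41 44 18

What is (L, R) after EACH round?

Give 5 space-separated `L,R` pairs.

Answer: 43,213 213,13 13,201 201,158 158,234

Derivation:
Round 1 (k=24): L=43 R=213
Round 2 (k=35): L=213 R=13
Round 3 (k=41): L=13 R=201
Round 4 (k=44): L=201 R=158
Round 5 (k=18): L=158 R=234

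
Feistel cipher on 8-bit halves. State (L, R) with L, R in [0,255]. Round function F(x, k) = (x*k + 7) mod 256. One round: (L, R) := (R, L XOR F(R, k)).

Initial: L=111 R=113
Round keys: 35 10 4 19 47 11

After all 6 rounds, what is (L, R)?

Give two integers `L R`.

Answer: 208 98

Derivation:
Round 1 (k=35): L=113 R=21
Round 2 (k=10): L=21 R=168
Round 3 (k=4): L=168 R=178
Round 4 (k=19): L=178 R=149
Round 5 (k=47): L=149 R=208
Round 6 (k=11): L=208 R=98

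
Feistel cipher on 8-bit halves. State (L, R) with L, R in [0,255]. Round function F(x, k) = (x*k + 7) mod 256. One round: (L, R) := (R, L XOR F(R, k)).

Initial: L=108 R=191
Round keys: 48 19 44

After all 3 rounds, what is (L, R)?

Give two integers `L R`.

Round 1 (k=48): L=191 R=187
Round 2 (k=19): L=187 R=87
Round 3 (k=44): L=87 R=64

Answer: 87 64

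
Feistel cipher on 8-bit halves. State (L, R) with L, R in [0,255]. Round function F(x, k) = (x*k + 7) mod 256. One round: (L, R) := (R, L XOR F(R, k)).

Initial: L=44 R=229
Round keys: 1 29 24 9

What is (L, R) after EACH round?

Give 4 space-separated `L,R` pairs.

Round 1 (k=1): L=229 R=192
Round 2 (k=29): L=192 R=34
Round 3 (k=24): L=34 R=247
Round 4 (k=9): L=247 R=148

Answer: 229,192 192,34 34,247 247,148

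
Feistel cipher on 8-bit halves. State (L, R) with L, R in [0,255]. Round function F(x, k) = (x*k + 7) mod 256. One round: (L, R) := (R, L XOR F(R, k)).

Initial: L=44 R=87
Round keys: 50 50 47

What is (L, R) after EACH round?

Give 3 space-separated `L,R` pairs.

Answer: 87,41 41,94 94,96

Derivation:
Round 1 (k=50): L=87 R=41
Round 2 (k=50): L=41 R=94
Round 3 (k=47): L=94 R=96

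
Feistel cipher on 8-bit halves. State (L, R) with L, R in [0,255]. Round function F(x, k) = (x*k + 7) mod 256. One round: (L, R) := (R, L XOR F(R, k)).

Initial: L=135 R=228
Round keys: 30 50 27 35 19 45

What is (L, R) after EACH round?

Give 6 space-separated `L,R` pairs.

Answer: 228,56 56,19 19,48 48,132 132,227 227,106

Derivation:
Round 1 (k=30): L=228 R=56
Round 2 (k=50): L=56 R=19
Round 3 (k=27): L=19 R=48
Round 4 (k=35): L=48 R=132
Round 5 (k=19): L=132 R=227
Round 6 (k=45): L=227 R=106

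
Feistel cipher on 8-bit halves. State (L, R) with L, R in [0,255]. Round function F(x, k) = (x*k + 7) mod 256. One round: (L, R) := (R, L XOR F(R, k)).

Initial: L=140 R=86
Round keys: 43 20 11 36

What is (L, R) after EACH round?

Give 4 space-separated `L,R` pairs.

Answer: 86,245 245,125 125,147 147,206

Derivation:
Round 1 (k=43): L=86 R=245
Round 2 (k=20): L=245 R=125
Round 3 (k=11): L=125 R=147
Round 4 (k=36): L=147 R=206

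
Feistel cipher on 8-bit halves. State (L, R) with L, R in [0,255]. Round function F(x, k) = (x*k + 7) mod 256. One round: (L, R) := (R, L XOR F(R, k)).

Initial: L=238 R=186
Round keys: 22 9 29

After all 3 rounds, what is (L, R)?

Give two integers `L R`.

Round 1 (k=22): L=186 R=237
Round 2 (k=9): L=237 R=230
Round 3 (k=29): L=230 R=248

Answer: 230 248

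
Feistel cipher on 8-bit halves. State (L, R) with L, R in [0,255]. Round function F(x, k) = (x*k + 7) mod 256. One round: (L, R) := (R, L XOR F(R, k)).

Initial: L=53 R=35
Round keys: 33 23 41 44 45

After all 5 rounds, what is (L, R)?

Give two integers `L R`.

Answer: 208 58

Derivation:
Round 1 (k=33): L=35 R=191
Round 2 (k=23): L=191 R=19
Round 3 (k=41): L=19 R=173
Round 4 (k=44): L=173 R=208
Round 5 (k=45): L=208 R=58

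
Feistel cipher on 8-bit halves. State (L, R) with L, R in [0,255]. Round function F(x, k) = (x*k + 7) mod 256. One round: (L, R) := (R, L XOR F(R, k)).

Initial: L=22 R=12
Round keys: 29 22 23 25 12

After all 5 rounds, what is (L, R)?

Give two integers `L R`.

Round 1 (k=29): L=12 R=117
Round 2 (k=22): L=117 R=25
Round 3 (k=23): L=25 R=51
Round 4 (k=25): L=51 R=27
Round 5 (k=12): L=27 R=120

Answer: 27 120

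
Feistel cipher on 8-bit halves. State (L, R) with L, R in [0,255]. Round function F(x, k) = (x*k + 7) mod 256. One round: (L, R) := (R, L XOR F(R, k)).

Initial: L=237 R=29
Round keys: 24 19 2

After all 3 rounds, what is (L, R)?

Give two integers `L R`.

Answer: 0 85

Derivation:
Round 1 (k=24): L=29 R=82
Round 2 (k=19): L=82 R=0
Round 3 (k=2): L=0 R=85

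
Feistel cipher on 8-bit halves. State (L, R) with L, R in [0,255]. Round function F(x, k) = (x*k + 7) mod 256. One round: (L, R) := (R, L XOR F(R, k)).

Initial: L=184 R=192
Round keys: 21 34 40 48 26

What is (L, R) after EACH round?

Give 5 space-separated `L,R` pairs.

Answer: 192,127 127,37 37,176 176,34 34,203

Derivation:
Round 1 (k=21): L=192 R=127
Round 2 (k=34): L=127 R=37
Round 3 (k=40): L=37 R=176
Round 4 (k=48): L=176 R=34
Round 5 (k=26): L=34 R=203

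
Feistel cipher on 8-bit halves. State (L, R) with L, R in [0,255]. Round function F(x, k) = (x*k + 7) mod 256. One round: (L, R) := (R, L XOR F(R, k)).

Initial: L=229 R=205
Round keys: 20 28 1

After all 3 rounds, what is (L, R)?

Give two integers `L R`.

Answer: 194 39

Derivation:
Round 1 (k=20): L=205 R=238
Round 2 (k=28): L=238 R=194
Round 3 (k=1): L=194 R=39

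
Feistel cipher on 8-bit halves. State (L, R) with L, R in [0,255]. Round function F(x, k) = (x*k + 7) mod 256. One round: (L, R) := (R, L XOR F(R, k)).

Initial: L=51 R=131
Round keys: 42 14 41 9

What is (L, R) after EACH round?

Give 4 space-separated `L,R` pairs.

Answer: 131,182 182,120 120,137 137,160

Derivation:
Round 1 (k=42): L=131 R=182
Round 2 (k=14): L=182 R=120
Round 3 (k=41): L=120 R=137
Round 4 (k=9): L=137 R=160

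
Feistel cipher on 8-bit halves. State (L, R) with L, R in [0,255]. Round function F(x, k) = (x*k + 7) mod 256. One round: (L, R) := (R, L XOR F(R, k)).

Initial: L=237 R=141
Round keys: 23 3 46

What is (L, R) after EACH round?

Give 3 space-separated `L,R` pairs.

Answer: 141,95 95,169 169,58

Derivation:
Round 1 (k=23): L=141 R=95
Round 2 (k=3): L=95 R=169
Round 3 (k=46): L=169 R=58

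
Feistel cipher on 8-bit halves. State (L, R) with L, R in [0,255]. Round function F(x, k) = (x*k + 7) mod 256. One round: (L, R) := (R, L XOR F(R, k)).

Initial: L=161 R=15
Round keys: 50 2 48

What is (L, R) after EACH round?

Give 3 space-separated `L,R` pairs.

Round 1 (k=50): L=15 R=84
Round 2 (k=2): L=84 R=160
Round 3 (k=48): L=160 R=83

Answer: 15,84 84,160 160,83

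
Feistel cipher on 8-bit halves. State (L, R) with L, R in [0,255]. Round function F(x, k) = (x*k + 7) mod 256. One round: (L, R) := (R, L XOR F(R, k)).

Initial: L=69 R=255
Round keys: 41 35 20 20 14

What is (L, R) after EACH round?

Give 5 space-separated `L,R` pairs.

Round 1 (k=41): L=255 R=155
Round 2 (k=35): L=155 R=199
Round 3 (k=20): L=199 R=8
Round 4 (k=20): L=8 R=96
Round 5 (k=14): L=96 R=79

Answer: 255,155 155,199 199,8 8,96 96,79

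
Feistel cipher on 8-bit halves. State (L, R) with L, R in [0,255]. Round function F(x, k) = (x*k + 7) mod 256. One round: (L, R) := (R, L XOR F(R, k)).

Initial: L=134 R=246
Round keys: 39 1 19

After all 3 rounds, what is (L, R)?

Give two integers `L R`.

Answer: 248 104

Derivation:
Round 1 (k=39): L=246 R=7
Round 2 (k=1): L=7 R=248
Round 3 (k=19): L=248 R=104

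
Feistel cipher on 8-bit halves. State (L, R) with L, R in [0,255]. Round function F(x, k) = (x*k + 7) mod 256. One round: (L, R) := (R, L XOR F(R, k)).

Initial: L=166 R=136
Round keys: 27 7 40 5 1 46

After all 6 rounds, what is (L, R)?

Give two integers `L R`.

Round 1 (k=27): L=136 R=249
Round 2 (k=7): L=249 R=94
Round 3 (k=40): L=94 R=78
Round 4 (k=5): L=78 R=211
Round 5 (k=1): L=211 R=148
Round 6 (k=46): L=148 R=76

Answer: 148 76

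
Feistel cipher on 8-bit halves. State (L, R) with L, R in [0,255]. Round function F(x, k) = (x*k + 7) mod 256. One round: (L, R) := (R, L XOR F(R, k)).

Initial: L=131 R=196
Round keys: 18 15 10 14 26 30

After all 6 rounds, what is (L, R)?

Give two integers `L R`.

Round 1 (k=18): L=196 R=76
Round 2 (k=15): L=76 R=191
Round 3 (k=10): L=191 R=49
Round 4 (k=14): L=49 R=10
Round 5 (k=26): L=10 R=58
Round 6 (k=30): L=58 R=217

Answer: 58 217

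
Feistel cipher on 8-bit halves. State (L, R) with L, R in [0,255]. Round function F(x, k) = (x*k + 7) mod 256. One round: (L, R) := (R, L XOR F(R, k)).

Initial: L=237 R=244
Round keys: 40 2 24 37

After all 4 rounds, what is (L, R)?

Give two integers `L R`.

Round 1 (k=40): L=244 R=202
Round 2 (k=2): L=202 R=111
Round 3 (k=24): L=111 R=165
Round 4 (k=37): L=165 R=143

Answer: 165 143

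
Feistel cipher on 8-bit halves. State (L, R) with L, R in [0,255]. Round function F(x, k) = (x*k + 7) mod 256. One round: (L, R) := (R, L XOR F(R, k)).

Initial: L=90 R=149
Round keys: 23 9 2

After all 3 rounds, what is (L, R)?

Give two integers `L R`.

Round 1 (k=23): L=149 R=48
Round 2 (k=9): L=48 R=34
Round 3 (k=2): L=34 R=123

Answer: 34 123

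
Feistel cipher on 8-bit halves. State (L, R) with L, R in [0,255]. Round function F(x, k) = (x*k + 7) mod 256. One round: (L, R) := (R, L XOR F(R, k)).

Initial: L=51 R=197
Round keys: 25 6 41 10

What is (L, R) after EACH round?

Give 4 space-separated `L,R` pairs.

Round 1 (k=25): L=197 R=119
Round 2 (k=6): L=119 R=20
Round 3 (k=41): L=20 R=76
Round 4 (k=10): L=76 R=235

Answer: 197,119 119,20 20,76 76,235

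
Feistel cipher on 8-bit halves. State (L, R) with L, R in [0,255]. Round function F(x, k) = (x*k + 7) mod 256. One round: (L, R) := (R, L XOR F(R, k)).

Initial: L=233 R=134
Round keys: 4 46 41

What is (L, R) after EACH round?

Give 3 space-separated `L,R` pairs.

Round 1 (k=4): L=134 R=246
Round 2 (k=46): L=246 R=189
Round 3 (k=41): L=189 R=186

Answer: 134,246 246,189 189,186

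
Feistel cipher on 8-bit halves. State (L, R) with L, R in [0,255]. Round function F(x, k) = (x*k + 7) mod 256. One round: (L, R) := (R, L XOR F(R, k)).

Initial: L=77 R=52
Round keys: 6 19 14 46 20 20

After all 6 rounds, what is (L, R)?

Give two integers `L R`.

Round 1 (k=6): L=52 R=114
Round 2 (k=19): L=114 R=73
Round 3 (k=14): L=73 R=119
Round 4 (k=46): L=119 R=32
Round 5 (k=20): L=32 R=240
Round 6 (k=20): L=240 R=231

Answer: 240 231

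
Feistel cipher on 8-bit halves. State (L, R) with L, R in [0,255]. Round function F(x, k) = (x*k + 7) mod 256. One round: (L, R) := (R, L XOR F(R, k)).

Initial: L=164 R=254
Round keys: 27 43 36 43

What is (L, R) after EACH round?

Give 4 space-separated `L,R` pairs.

Round 1 (k=27): L=254 R=117
Round 2 (k=43): L=117 R=80
Round 3 (k=36): L=80 R=50
Round 4 (k=43): L=50 R=61

Answer: 254,117 117,80 80,50 50,61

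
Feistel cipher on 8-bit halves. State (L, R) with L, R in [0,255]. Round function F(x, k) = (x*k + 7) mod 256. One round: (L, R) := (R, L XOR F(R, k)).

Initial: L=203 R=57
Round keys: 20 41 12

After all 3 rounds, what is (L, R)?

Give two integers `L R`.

Round 1 (k=20): L=57 R=176
Round 2 (k=41): L=176 R=14
Round 3 (k=12): L=14 R=31

Answer: 14 31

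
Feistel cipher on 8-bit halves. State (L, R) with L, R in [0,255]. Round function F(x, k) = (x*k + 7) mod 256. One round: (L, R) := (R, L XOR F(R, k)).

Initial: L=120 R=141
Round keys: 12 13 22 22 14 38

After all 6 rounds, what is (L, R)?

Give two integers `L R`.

Answer: 181 61

Derivation:
Round 1 (k=12): L=141 R=219
Round 2 (k=13): L=219 R=171
Round 3 (k=22): L=171 R=98
Round 4 (k=22): L=98 R=216
Round 5 (k=14): L=216 R=181
Round 6 (k=38): L=181 R=61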